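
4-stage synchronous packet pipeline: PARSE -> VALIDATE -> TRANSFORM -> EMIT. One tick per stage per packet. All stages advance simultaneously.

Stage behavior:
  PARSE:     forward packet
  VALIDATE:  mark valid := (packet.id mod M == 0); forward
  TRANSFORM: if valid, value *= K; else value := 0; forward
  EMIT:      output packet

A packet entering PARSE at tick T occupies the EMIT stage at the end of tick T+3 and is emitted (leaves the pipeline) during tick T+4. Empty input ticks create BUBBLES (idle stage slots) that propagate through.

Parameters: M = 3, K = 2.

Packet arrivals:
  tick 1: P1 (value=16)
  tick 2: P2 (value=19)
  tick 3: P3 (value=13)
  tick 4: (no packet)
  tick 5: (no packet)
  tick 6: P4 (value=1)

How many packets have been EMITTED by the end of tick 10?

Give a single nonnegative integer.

Answer: 4

Derivation:
Tick 1: [PARSE:P1(v=16,ok=F), VALIDATE:-, TRANSFORM:-, EMIT:-] out:-; in:P1
Tick 2: [PARSE:P2(v=19,ok=F), VALIDATE:P1(v=16,ok=F), TRANSFORM:-, EMIT:-] out:-; in:P2
Tick 3: [PARSE:P3(v=13,ok=F), VALIDATE:P2(v=19,ok=F), TRANSFORM:P1(v=0,ok=F), EMIT:-] out:-; in:P3
Tick 4: [PARSE:-, VALIDATE:P3(v=13,ok=T), TRANSFORM:P2(v=0,ok=F), EMIT:P1(v=0,ok=F)] out:-; in:-
Tick 5: [PARSE:-, VALIDATE:-, TRANSFORM:P3(v=26,ok=T), EMIT:P2(v=0,ok=F)] out:P1(v=0); in:-
Tick 6: [PARSE:P4(v=1,ok=F), VALIDATE:-, TRANSFORM:-, EMIT:P3(v=26,ok=T)] out:P2(v=0); in:P4
Tick 7: [PARSE:-, VALIDATE:P4(v=1,ok=F), TRANSFORM:-, EMIT:-] out:P3(v=26); in:-
Tick 8: [PARSE:-, VALIDATE:-, TRANSFORM:P4(v=0,ok=F), EMIT:-] out:-; in:-
Tick 9: [PARSE:-, VALIDATE:-, TRANSFORM:-, EMIT:P4(v=0,ok=F)] out:-; in:-
Tick 10: [PARSE:-, VALIDATE:-, TRANSFORM:-, EMIT:-] out:P4(v=0); in:-
Emitted by tick 10: ['P1', 'P2', 'P3', 'P4']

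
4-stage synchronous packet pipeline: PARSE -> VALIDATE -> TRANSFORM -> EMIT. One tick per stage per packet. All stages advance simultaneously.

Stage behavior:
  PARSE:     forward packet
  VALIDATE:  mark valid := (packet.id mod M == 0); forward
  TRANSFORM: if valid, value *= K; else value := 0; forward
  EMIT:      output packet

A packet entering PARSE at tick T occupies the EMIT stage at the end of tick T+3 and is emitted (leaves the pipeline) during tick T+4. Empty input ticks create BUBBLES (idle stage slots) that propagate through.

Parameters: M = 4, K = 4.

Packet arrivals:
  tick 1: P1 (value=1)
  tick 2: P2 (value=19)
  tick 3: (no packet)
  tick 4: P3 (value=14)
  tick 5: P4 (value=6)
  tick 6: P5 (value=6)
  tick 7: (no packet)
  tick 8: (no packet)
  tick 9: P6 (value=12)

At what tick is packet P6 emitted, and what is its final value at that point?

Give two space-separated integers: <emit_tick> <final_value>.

Answer: 13 0

Derivation:
Tick 1: [PARSE:P1(v=1,ok=F), VALIDATE:-, TRANSFORM:-, EMIT:-] out:-; in:P1
Tick 2: [PARSE:P2(v=19,ok=F), VALIDATE:P1(v=1,ok=F), TRANSFORM:-, EMIT:-] out:-; in:P2
Tick 3: [PARSE:-, VALIDATE:P2(v=19,ok=F), TRANSFORM:P1(v=0,ok=F), EMIT:-] out:-; in:-
Tick 4: [PARSE:P3(v=14,ok=F), VALIDATE:-, TRANSFORM:P2(v=0,ok=F), EMIT:P1(v=0,ok=F)] out:-; in:P3
Tick 5: [PARSE:P4(v=6,ok=F), VALIDATE:P3(v=14,ok=F), TRANSFORM:-, EMIT:P2(v=0,ok=F)] out:P1(v=0); in:P4
Tick 6: [PARSE:P5(v=6,ok=F), VALIDATE:P4(v=6,ok=T), TRANSFORM:P3(v=0,ok=F), EMIT:-] out:P2(v=0); in:P5
Tick 7: [PARSE:-, VALIDATE:P5(v=6,ok=F), TRANSFORM:P4(v=24,ok=T), EMIT:P3(v=0,ok=F)] out:-; in:-
Tick 8: [PARSE:-, VALIDATE:-, TRANSFORM:P5(v=0,ok=F), EMIT:P4(v=24,ok=T)] out:P3(v=0); in:-
Tick 9: [PARSE:P6(v=12,ok=F), VALIDATE:-, TRANSFORM:-, EMIT:P5(v=0,ok=F)] out:P4(v=24); in:P6
Tick 10: [PARSE:-, VALIDATE:P6(v=12,ok=F), TRANSFORM:-, EMIT:-] out:P5(v=0); in:-
Tick 11: [PARSE:-, VALIDATE:-, TRANSFORM:P6(v=0,ok=F), EMIT:-] out:-; in:-
Tick 12: [PARSE:-, VALIDATE:-, TRANSFORM:-, EMIT:P6(v=0,ok=F)] out:-; in:-
Tick 13: [PARSE:-, VALIDATE:-, TRANSFORM:-, EMIT:-] out:P6(v=0); in:-
P6: arrives tick 9, valid=False (id=6, id%4=2), emit tick 13, final value 0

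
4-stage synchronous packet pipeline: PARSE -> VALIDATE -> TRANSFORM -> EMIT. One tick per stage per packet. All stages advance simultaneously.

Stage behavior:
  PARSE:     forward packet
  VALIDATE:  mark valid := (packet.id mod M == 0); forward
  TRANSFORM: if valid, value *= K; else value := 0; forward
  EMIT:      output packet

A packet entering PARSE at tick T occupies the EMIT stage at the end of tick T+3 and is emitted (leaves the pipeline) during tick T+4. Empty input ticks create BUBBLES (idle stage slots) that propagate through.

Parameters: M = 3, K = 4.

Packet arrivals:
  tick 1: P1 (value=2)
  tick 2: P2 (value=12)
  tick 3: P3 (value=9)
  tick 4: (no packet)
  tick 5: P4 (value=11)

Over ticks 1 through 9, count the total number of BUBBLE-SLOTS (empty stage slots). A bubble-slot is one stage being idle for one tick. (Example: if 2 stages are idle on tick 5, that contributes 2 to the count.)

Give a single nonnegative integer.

Tick 1: [PARSE:P1(v=2,ok=F), VALIDATE:-, TRANSFORM:-, EMIT:-] out:-; bubbles=3
Tick 2: [PARSE:P2(v=12,ok=F), VALIDATE:P1(v=2,ok=F), TRANSFORM:-, EMIT:-] out:-; bubbles=2
Tick 3: [PARSE:P3(v=9,ok=F), VALIDATE:P2(v=12,ok=F), TRANSFORM:P1(v=0,ok=F), EMIT:-] out:-; bubbles=1
Tick 4: [PARSE:-, VALIDATE:P3(v=9,ok=T), TRANSFORM:P2(v=0,ok=F), EMIT:P1(v=0,ok=F)] out:-; bubbles=1
Tick 5: [PARSE:P4(v=11,ok=F), VALIDATE:-, TRANSFORM:P3(v=36,ok=T), EMIT:P2(v=0,ok=F)] out:P1(v=0); bubbles=1
Tick 6: [PARSE:-, VALIDATE:P4(v=11,ok=F), TRANSFORM:-, EMIT:P3(v=36,ok=T)] out:P2(v=0); bubbles=2
Tick 7: [PARSE:-, VALIDATE:-, TRANSFORM:P4(v=0,ok=F), EMIT:-] out:P3(v=36); bubbles=3
Tick 8: [PARSE:-, VALIDATE:-, TRANSFORM:-, EMIT:P4(v=0,ok=F)] out:-; bubbles=3
Tick 9: [PARSE:-, VALIDATE:-, TRANSFORM:-, EMIT:-] out:P4(v=0); bubbles=4
Total bubble-slots: 20

Answer: 20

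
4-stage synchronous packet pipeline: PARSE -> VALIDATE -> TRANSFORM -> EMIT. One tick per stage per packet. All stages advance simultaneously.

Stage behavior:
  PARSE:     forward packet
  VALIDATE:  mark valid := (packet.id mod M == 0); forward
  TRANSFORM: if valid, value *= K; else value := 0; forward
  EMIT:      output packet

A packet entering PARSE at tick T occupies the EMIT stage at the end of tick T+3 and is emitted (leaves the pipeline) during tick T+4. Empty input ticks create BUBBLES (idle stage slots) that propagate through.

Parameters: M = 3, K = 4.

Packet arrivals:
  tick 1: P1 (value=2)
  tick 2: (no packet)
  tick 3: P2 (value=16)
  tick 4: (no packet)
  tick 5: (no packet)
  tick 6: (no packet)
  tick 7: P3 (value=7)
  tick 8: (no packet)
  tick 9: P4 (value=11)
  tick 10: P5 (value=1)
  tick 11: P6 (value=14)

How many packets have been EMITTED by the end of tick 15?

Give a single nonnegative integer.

Answer: 6

Derivation:
Tick 1: [PARSE:P1(v=2,ok=F), VALIDATE:-, TRANSFORM:-, EMIT:-] out:-; in:P1
Tick 2: [PARSE:-, VALIDATE:P1(v=2,ok=F), TRANSFORM:-, EMIT:-] out:-; in:-
Tick 3: [PARSE:P2(v=16,ok=F), VALIDATE:-, TRANSFORM:P1(v=0,ok=F), EMIT:-] out:-; in:P2
Tick 4: [PARSE:-, VALIDATE:P2(v=16,ok=F), TRANSFORM:-, EMIT:P1(v=0,ok=F)] out:-; in:-
Tick 5: [PARSE:-, VALIDATE:-, TRANSFORM:P2(v=0,ok=F), EMIT:-] out:P1(v=0); in:-
Tick 6: [PARSE:-, VALIDATE:-, TRANSFORM:-, EMIT:P2(v=0,ok=F)] out:-; in:-
Tick 7: [PARSE:P3(v=7,ok=F), VALIDATE:-, TRANSFORM:-, EMIT:-] out:P2(v=0); in:P3
Tick 8: [PARSE:-, VALIDATE:P3(v=7,ok=T), TRANSFORM:-, EMIT:-] out:-; in:-
Tick 9: [PARSE:P4(v=11,ok=F), VALIDATE:-, TRANSFORM:P3(v=28,ok=T), EMIT:-] out:-; in:P4
Tick 10: [PARSE:P5(v=1,ok=F), VALIDATE:P4(v=11,ok=F), TRANSFORM:-, EMIT:P3(v=28,ok=T)] out:-; in:P5
Tick 11: [PARSE:P6(v=14,ok=F), VALIDATE:P5(v=1,ok=F), TRANSFORM:P4(v=0,ok=F), EMIT:-] out:P3(v=28); in:P6
Tick 12: [PARSE:-, VALIDATE:P6(v=14,ok=T), TRANSFORM:P5(v=0,ok=F), EMIT:P4(v=0,ok=F)] out:-; in:-
Tick 13: [PARSE:-, VALIDATE:-, TRANSFORM:P6(v=56,ok=T), EMIT:P5(v=0,ok=F)] out:P4(v=0); in:-
Tick 14: [PARSE:-, VALIDATE:-, TRANSFORM:-, EMIT:P6(v=56,ok=T)] out:P5(v=0); in:-
Tick 15: [PARSE:-, VALIDATE:-, TRANSFORM:-, EMIT:-] out:P6(v=56); in:-
Emitted by tick 15: ['P1', 'P2', 'P3', 'P4', 'P5', 'P6']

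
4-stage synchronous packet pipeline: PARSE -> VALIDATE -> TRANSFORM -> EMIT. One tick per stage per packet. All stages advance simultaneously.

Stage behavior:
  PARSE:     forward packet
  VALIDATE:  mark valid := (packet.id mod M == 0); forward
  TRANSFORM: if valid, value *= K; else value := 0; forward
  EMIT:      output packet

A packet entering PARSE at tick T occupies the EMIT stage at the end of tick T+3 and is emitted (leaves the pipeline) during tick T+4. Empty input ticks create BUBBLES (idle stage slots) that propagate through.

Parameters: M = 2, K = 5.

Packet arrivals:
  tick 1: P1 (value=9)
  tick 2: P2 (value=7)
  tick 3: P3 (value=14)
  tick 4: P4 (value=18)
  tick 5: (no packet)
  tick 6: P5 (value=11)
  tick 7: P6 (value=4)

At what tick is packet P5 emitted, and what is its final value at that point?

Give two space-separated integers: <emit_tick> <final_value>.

Tick 1: [PARSE:P1(v=9,ok=F), VALIDATE:-, TRANSFORM:-, EMIT:-] out:-; in:P1
Tick 2: [PARSE:P2(v=7,ok=F), VALIDATE:P1(v=9,ok=F), TRANSFORM:-, EMIT:-] out:-; in:P2
Tick 3: [PARSE:P3(v=14,ok=F), VALIDATE:P2(v=7,ok=T), TRANSFORM:P1(v=0,ok=F), EMIT:-] out:-; in:P3
Tick 4: [PARSE:P4(v=18,ok=F), VALIDATE:P3(v=14,ok=F), TRANSFORM:P2(v=35,ok=T), EMIT:P1(v=0,ok=F)] out:-; in:P4
Tick 5: [PARSE:-, VALIDATE:P4(v=18,ok=T), TRANSFORM:P3(v=0,ok=F), EMIT:P2(v=35,ok=T)] out:P1(v=0); in:-
Tick 6: [PARSE:P5(v=11,ok=F), VALIDATE:-, TRANSFORM:P4(v=90,ok=T), EMIT:P3(v=0,ok=F)] out:P2(v=35); in:P5
Tick 7: [PARSE:P6(v=4,ok=F), VALIDATE:P5(v=11,ok=F), TRANSFORM:-, EMIT:P4(v=90,ok=T)] out:P3(v=0); in:P6
Tick 8: [PARSE:-, VALIDATE:P6(v=4,ok=T), TRANSFORM:P5(v=0,ok=F), EMIT:-] out:P4(v=90); in:-
Tick 9: [PARSE:-, VALIDATE:-, TRANSFORM:P6(v=20,ok=T), EMIT:P5(v=0,ok=F)] out:-; in:-
Tick 10: [PARSE:-, VALIDATE:-, TRANSFORM:-, EMIT:P6(v=20,ok=T)] out:P5(v=0); in:-
Tick 11: [PARSE:-, VALIDATE:-, TRANSFORM:-, EMIT:-] out:P6(v=20); in:-
P5: arrives tick 6, valid=False (id=5, id%2=1), emit tick 10, final value 0

Answer: 10 0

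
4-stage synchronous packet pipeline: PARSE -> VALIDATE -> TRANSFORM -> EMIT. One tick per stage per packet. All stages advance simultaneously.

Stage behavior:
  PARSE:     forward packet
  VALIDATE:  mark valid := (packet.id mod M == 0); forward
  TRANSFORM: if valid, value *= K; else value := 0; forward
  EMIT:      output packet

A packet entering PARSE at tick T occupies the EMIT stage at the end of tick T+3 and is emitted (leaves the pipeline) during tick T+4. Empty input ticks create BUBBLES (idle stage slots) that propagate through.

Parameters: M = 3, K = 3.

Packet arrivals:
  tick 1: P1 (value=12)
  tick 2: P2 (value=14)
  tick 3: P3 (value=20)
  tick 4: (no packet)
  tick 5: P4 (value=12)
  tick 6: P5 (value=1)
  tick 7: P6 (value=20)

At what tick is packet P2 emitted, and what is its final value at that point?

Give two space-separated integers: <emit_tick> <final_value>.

Answer: 6 0

Derivation:
Tick 1: [PARSE:P1(v=12,ok=F), VALIDATE:-, TRANSFORM:-, EMIT:-] out:-; in:P1
Tick 2: [PARSE:P2(v=14,ok=F), VALIDATE:P1(v=12,ok=F), TRANSFORM:-, EMIT:-] out:-; in:P2
Tick 3: [PARSE:P3(v=20,ok=F), VALIDATE:P2(v=14,ok=F), TRANSFORM:P1(v=0,ok=F), EMIT:-] out:-; in:P3
Tick 4: [PARSE:-, VALIDATE:P3(v=20,ok=T), TRANSFORM:P2(v=0,ok=F), EMIT:P1(v=0,ok=F)] out:-; in:-
Tick 5: [PARSE:P4(v=12,ok=F), VALIDATE:-, TRANSFORM:P3(v=60,ok=T), EMIT:P2(v=0,ok=F)] out:P1(v=0); in:P4
Tick 6: [PARSE:P5(v=1,ok=F), VALIDATE:P4(v=12,ok=F), TRANSFORM:-, EMIT:P3(v=60,ok=T)] out:P2(v=0); in:P5
Tick 7: [PARSE:P6(v=20,ok=F), VALIDATE:P5(v=1,ok=F), TRANSFORM:P4(v=0,ok=F), EMIT:-] out:P3(v=60); in:P6
Tick 8: [PARSE:-, VALIDATE:P6(v=20,ok=T), TRANSFORM:P5(v=0,ok=F), EMIT:P4(v=0,ok=F)] out:-; in:-
Tick 9: [PARSE:-, VALIDATE:-, TRANSFORM:P6(v=60,ok=T), EMIT:P5(v=0,ok=F)] out:P4(v=0); in:-
Tick 10: [PARSE:-, VALIDATE:-, TRANSFORM:-, EMIT:P6(v=60,ok=T)] out:P5(v=0); in:-
Tick 11: [PARSE:-, VALIDATE:-, TRANSFORM:-, EMIT:-] out:P6(v=60); in:-
P2: arrives tick 2, valid=False (id=2, id%3=2), emit tick 6, final value 0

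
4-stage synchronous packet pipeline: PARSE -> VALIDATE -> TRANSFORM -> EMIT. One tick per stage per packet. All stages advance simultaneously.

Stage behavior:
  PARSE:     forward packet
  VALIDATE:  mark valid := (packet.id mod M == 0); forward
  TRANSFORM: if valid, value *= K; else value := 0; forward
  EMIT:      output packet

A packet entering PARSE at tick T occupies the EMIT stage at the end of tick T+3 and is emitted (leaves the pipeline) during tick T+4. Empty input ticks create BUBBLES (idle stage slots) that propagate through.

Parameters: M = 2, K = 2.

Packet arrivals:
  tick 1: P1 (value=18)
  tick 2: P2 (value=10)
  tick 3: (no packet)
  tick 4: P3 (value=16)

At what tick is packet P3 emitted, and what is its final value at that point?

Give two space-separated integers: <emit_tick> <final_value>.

Answer: 8 0

Derivation:
Tick 1: [PARSE:P1(v=18,ok=F), VALIDATE:-, TRANSFORM:-, EMIT:-] out:-; in:P1
Tick 2: [PARSE:P2(v=10,ok=F), VALIDATE:P1(v=18,ok=F), TRANSFORM:-, EMIT:-] out:-; in:P2
Tick 3: [PARSE:-, VALIDATE:P2(v=10,ok=T), TRANSFORM:P1(v=0,ok=F), EMIT:-] out:-; in:-
Tick 4: [PARSE:P3(v=16,ok=F), VALIDATE:-, TRANSFORM:P2(v=20,ok=T), EMIT:P1(v=0,ok=F)] out:-; in:P3
Tick 5: [PARSE:-, VALIDATE:P3(v=16,ok=F), TRANSFORM:-, EMIT:P2(v=20,ok=T)] out:P1(v=0); in:-
Tick 6: [PARSE:-, VALIDATE:-, TRANSFORM:P3(v=0,ok=F), EMIT:-] out:P2(v=20); in:-
Tick 7: [PARSE:-, VALIDATE:-, TRANSFORM:-, EMIT:P3(v=0,ok=F)] out:-; in:-
Tick 8: [PARSE:-, VALIDATE:-, TRANSFORM:-, EMIT:-] out:P3(v=0); in:-
P3: arrives tick 4, valid=False (id=3, id%2=1), emit tick 8, final value 0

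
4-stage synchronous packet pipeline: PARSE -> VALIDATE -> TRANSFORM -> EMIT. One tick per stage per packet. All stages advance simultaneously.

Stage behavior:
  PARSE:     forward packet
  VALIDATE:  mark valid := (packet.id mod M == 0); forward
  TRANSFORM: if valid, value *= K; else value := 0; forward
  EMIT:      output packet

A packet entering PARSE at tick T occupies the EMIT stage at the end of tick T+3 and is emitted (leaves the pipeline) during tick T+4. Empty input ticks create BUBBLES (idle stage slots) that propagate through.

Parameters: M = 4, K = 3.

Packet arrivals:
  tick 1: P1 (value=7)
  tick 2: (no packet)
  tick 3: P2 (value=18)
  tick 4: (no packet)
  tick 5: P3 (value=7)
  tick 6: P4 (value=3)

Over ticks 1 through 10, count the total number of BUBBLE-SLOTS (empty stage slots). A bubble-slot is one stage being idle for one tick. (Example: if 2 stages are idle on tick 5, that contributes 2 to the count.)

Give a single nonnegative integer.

Answer: 24

Derivation:
Tick 1: [PARSE:P1(v=7,ok=F), VALIDATE:-, TRANSFORM:-, EMIT:-] out:-; bubbles=3
Tick 2: [PARSE:-, VALIDATE:P1(v=7,ok=F), TRANSFORM:-, EMIT:-] out:-; bubbles=3
Tick 3: [PARSE:P2(v=18,ok=F), VALIDATE:-, TRANSFORM:P1(v=0,ok=F), EMIT:-] out:-; bubbles=2
Tick 4: [PARSE:-, VALIDATE:P2(v=18,ok=F), TRANSFORM:-, EMIT:P1(v=0,ok=F)] out:-; bubbles=2
Tick 5: [PARSE:P3(v=7,ok=F), VALIDATE:-, TRANSFORM:P2(v=0,ok=F), EMIT:-] out:P1(v=0); bubbles=2
Tick 6: [PARSE:P4(v=3,ok=F), VALIDATE:P3(v=7,ok=F), TRANSFORM:-, EMIT:P2(v=0,ok=F)] out:-; bubbles=1
Tick 7: [PARSE:-, VALIDATE:P4(v=3,ok=T), TRANSFORM:P3(v=0,ok=F), EMIT:-] out:P2(v=0); bubbles=2
Tick 8: [PARSE:-, VALIDATE:-, TRANSFORM:P4(v=9,ok=T), EMIT:P3(v=0,ok=F)] out:-; bubbles=2
Tick 9: [PARSE:-, VALIDATE:-, TRANSFORM:-, EMIT:P4(v=9,ok=T)] out:P3(v=0); bubbles=3
Tick 10: [PARSE:-, VALIDATE:-, TRANSFORM:-, EMIT:-] out:P4(v=9); bubbles=4
Total bubble-slots: 24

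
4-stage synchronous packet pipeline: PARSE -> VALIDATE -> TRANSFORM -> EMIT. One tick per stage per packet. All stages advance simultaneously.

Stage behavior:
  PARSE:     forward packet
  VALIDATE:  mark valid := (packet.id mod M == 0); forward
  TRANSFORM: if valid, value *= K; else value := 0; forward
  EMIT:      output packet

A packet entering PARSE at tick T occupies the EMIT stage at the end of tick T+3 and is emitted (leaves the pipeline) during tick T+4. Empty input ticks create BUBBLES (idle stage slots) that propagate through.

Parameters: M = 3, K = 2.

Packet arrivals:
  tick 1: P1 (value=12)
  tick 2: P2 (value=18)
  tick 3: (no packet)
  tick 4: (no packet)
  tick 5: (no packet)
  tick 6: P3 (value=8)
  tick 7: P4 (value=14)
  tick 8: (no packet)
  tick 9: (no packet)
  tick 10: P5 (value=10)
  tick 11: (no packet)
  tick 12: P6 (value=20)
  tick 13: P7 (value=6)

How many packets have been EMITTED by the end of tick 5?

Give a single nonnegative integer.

Answer: 1

Derivation:
Tick 1: [PARSE:P1(v=12,ok=F), VALIDATE:-, TRANSFORM:-, EMIT:-] out:-; in:P1
Tick 2: [PARSE:P2(v=18,ok=F), VALIDATE:P1(v=12,ok=F), TRANSFORM:-, EMIT:-] out:-; in:P2
Tick 3: [PARSE:-, VALIDATE:P2(v=18,ok=F), TRANSFORM:P1(v=0,ok=F), EMIT:-] out:-; in:-
Tick 4: [PARSE:-, VALIDATE:-, TRANSFORM:P2(v=0,ok=F), EMIT:P1(v=0,ok=F)] out:-; in:-
Tick 5: [PARSE:-, VALIDATE:-, TRANSFORM:-, EMIT:P2(v=0,ok=F)] out:P1(v=0); in:-
Emitted by tick 5: ['P1']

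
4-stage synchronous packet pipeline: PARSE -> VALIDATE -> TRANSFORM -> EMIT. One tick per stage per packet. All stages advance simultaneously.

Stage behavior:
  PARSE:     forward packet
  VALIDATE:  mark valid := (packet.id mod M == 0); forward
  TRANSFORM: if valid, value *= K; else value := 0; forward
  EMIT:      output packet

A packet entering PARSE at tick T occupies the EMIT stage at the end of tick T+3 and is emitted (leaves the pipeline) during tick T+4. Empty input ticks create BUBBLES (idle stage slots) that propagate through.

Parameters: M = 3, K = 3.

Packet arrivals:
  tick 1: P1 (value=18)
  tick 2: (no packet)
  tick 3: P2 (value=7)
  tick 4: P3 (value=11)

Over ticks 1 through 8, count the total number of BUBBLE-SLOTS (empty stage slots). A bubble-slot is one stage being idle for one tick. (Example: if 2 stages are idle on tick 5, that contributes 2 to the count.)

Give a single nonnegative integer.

Tick 1: [PARSE:P1(v=18,ok=F), VALIDATE:-, TRANSFORM:-, EMIT:-] out:-; bubbles=3
Tick 2: [PARSE:-, VALIDATE:P1(v=18,ok=F), TRANSFORM:-, EMIT:-] out:-; bubbles=3
Tick 3: [PARSE:P2(v=7,ok=F), VALIDATE:-, TRANSFORM:P1(v=0,ok=F), EMIT:-] out:-; bubbles=2
Tick 4: [PARSE:P3(v=11,ok=F), VALIDATE:P2(v=7,ok=F), TRANSFORM:-, EMIT:P1(v=0,ok=F)] out:-; bubbles=1
Tick 5: [PARSE:-, VALIDATE:P3(v=11,ok=T), TRANSFORM:P2(v=0,ok=F), EMIT:-] out:P1(v=0); bubbles=2
Tick 6: [PARSE:-, VALIDATE:-, TRANSFORM:P3(v=33,ok=T), EMIT:P2(v=0,ok=F)] out:-; bubbles=2
Tick 7: [PARSE:-, VALIDATE:-, TRANSFORM:-, EMIT:P3(v=33,ok=T)] out:P2(v=0); bubbles=3
Tick 8: [PARSE:-, VALIDATE:-, TRANSFORM:-, EMIT:-] out:P3(v=33); bubbles=4
Total bubble-slots: 20

Answer: 20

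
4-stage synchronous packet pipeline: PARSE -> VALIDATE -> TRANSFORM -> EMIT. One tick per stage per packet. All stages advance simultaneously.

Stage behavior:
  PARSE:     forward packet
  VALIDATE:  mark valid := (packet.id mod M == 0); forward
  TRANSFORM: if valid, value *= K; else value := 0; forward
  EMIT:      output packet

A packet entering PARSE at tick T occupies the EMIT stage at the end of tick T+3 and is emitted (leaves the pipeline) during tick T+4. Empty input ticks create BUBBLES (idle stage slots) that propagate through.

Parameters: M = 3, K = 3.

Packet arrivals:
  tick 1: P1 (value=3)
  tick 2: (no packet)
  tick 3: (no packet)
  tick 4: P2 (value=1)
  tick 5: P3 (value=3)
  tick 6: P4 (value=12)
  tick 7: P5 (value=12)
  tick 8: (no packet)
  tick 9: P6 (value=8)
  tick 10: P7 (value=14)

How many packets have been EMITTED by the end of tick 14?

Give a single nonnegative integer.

Answer: 7

Derivation:
Tick 1: [PARSE:P1(v=3,ok=F), VALIDATE:-, TRANSFORM:-, EMIT:-] out:-; in:P1
Tick 2: [PARSE:-, VALIDATE:P1(v=3,ok=F), TRANSFORM:-, EMIT:-] out:-; in:-
Tick 3: [PARSE:-, VALIDATE:-, TRANSFORM:P1(v=0,ok=F), EMIT:-] out:-; in:-
Tick 4: [PARSE:P2(v=1,ok=F), VALIDATE:-, TRANSFORM:-, EMIT:P1(v=0,ok=F)] out:-; in:P2
Tick 5: [PARSE:P3(v=3,ok=F), VALIDATE:P2(v=1,ok=F), TRANSFORM:-, EMIT:-] out:P1(v=0); in:P3
Tick 6: [PARSE:P4(v=12,ok=F), VALIDATE:P3(v=3,ok=T), TRANSFORM:P2(v=0,ok=F), EMIT:-] out:-; in:P4
Tick 7: [PARSE:P5(v=12,ok=F), VALIDATE:P4(v=12,ok=F), TRANSFORM:P3(v=9,ok=T), EMIT:P2(v=0,ok=F)] out:-; in:P5
Tick 8: [PARSE:-, VALIDATE:P5(v=12,ok=F), TRANSFORM:P4(v=0,ok=F), EMIT:P3(v=9,ok=T)] out:P2(v=0); in:-
Tick 9: [PARSE:P6(v=8,ok=F), VALIDATE:-, TRANSFORM:P5(v=0,ok=F), EMIT:P4(v=0,ok=F)] out:P3(v=9); in:P6
Tick 10: [PARSE:P7(v=14,ok=F), VALIDATE:P6(v=8,ok=T), TRANSFORM:-, EMIT:P5(v=0,ok=F)] out:P4(v=0); in:P7
Tick 11: [PARSE:-, VALIDATE:P7(v=14,ok=F), TRANSFORM:P6(v=24,ok=T), EMIT:-] out:P5(v=0); in:-
Tick 12: [PARSE:-, VALIDATE:-, TRANSFORM:P7(v=0,ok=F), EMIT:P6(v=24,ok=T)] out:-; in:-
Tick 13: [PARSE:-, VALIDATE:-, TRANSFORM:-, EMIT:P7(v=0,ok=F)] out:P6(v=24); in:-
Tick 14: [PARSE:-, VALIDATE:-, TRANSFORM:-, EMIT:-] out:P7(v=0); in:-
Emitted by tick 14: ['P1', 'P2', 'P3', 'P4', 'P5', 'P6', 'P7']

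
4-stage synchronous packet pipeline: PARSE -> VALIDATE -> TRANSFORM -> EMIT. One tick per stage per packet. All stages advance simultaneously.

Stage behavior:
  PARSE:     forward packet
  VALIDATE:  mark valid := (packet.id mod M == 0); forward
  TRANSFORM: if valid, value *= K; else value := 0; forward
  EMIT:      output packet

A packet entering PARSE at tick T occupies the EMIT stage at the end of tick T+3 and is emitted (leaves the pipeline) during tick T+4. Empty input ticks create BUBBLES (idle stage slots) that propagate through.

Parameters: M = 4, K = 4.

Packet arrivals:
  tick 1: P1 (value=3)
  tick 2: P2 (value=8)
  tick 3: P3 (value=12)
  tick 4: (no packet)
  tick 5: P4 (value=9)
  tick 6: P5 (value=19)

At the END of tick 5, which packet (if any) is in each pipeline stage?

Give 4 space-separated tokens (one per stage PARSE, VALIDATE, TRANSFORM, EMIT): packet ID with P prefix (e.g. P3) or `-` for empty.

Answer: P4 - P3 P2

Derivation:
Tick 1: [PARSE:P1(v=3,ok=F), VALIDATE:-, TRANSFORM:-, EMIT:-] out:-; in:P1
Tick 2: [PARSE:P2(v=8,ok=F), VALIDATE:P1(v=3,ok=F), TRANSFORM:-, EMIT:-] out:-; in:P2
Tick 3: [PARSE:P3(v=12,ok=F), VALIDATE:P2(v=8,ok=F), TRANSFORM:P1(v=0,ok=F), EMIT:-] out:-; in:P3
Tick 4: [PARSE:-, VALIDATE:P3(v=12,ok=F), TRANSFORM:P2(v=0,ok=F), EMIT:P1(v=0,ok=F)] out:-; in:-
Tick 5: [PARSE:P4(v=9,ok=F), VALIDATE:-, TRANSFORM:P3(v=0,ok=F), EMIT:P2(v=0,ok=F)] out:P1(v=0); in:P4
At end of tick 5: ['P4', '-', 'P3', 'P2']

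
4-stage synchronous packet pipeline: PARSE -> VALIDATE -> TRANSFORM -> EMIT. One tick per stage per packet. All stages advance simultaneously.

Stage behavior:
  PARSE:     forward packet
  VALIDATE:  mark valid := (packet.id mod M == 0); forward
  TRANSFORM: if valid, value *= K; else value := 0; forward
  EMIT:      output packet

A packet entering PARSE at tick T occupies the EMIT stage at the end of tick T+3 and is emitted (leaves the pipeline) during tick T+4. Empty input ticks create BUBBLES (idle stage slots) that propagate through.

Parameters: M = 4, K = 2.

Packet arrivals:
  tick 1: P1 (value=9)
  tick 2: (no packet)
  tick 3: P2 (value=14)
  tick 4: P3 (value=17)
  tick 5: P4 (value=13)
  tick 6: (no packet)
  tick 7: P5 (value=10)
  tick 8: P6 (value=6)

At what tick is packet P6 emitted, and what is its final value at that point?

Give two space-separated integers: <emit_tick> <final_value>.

Tick 1: [PARSE:P1(v=9,ok=F), VALIDATE:-, TRANSFORM:-, EMIT:-] out:-; in:P1
Tick 2: [PARSE:-, VALIDATE:P1(v=9,ok=F), TRANSFORM:-, EMIT:-] out:-; in:-
Tick 3: [PARSE:P2(v=14,ok=F), VALIDATE:-, TRANSFORM:P1(v=0,ok=F), EMIT:-] out:-; in:P2
Tick 4: [PARSE:P3(v=17,ok=F), VALIDATE:P2(v=14,ok=F), TRANSFORM:-, EMIT:P1(v=0,ok=F)] out:-; in:P3
Tick 5: [PARSE:P4(v=13,ok=F), VALIDATE:P3(v=17,ok=F), TRANSFORM:P2(v=0,ok=F), EMIT:-] out:P1(v=0); in:P4
Tick 6: [PARSE:-, VALIDATE:P4(v=13,ok=T), TRANSFORM:P3(v=0,ok=F), EMIT:P2(v=0,ok=F)] out:-; in:-
Tick 7: [PARSE:P5(v=10,ok=F), VALIDATE:-, TRANSFORM:P4(v=26,ok=T), EMIT:P3(v=0,ok=F)] out:P2(v=0); in:P5
Tick 8: [PARSE:P6(v=6,ok=F), VALIDATE:P5(v=10,ok=F), TRANSFORM:-, EMIT:P4(v=26,ok=T)] out:P3(v=0); in:P6
Tick 9: [PARSE:-, VALIDATE:P6(v=6,ok=F), TRANSFORM:P5(v=0,ok=F), EMIT:-] out:P4(v=26); in:-
Tick 10: [PARSE:-, VALIDATE:-, TRANSFORM:P6(v=0,ok=F), EMIT:P5(v=0,ok=F)] out:-; in:-
Tick 11: [PARSE:-, VALIDATE:-, TRANSFORM:-, EMIT:P6(v=0,ok=F)] out:P5(v=0); in:-
Tick 12: [PARSE:-, VALIDATE:-, TRANSFORM:-, EMIT:-] out:P6(v=0); in:-
P6: arrives tick 8, valid=False (id=6, id%4=2), emit tick 12, final value 0

Answer: 12 0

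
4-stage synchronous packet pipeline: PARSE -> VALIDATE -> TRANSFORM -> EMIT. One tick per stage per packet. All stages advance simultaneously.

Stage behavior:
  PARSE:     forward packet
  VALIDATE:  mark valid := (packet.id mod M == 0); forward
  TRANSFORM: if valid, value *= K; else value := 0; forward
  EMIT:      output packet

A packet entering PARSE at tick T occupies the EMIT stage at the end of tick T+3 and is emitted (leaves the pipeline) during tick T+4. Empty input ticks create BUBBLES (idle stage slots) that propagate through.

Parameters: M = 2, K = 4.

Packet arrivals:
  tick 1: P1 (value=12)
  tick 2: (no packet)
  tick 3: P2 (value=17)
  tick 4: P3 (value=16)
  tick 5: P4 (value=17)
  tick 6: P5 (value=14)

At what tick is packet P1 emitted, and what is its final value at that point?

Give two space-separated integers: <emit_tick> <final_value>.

Answer: 5 0

Derivation:
Tick 1: [PARSE:P1(v=12,ok=F), VALIDATE:-, TRANSFORM:-, EMIT:-] out:-; in:P1
Tick 2: [PARSE:-, VALIDATE:P1(v=12,ok=F), TRANSFORM:-, EMIT:-] out:-; in:-
Tick 3: [PARSE:P2(v=17,ok=F), VALIDATE:-, TRANSFORM:P1(v=0,ok=F), EMIT:-] out:-; in:P2
Tick 4: [PARSE:P3(v=16,ok=F), VALIDATE:P2(v=17,ok=T), TRANSFORM:-, EMIT:P1(v=0,ok=F)] out:-; in:P3
Tick 5: [PARSE:P4(v=17,ok=F), VALIDATE:P3(v=16,ok=F), TRANSFORM:P2(v=68,ok=T), EMIT:-] out:P1(v=0); in:P4
Tick 6: [PARSE:P5(v=14,ok=F), VALIDATE:P4(v=17,ok=T), TRANSFORM:P3(v=0,ok=F), EMIT:P2(v=68,ok=T)] out:-; in:P5
Tick 7: [PARSE:-, VALIDATE:P5(v=14,ok=F), TRANSFORM:P4(v=68,ok=T), EMIT:P3(v=0,ok=F)] out:P2(v=68); in:-
Tick 8: [PARSE:-, VALIDATE:-, TRANSFORM:P5(v=0,ok=F), EMIT:P4(v=68,ok=T)] out:P3(v=0); in:-
Tick 9: [PARSE:-, VALIDATE:-, TRANSFORM:-, EMIT:P5(v=0,ok=F)] out:P4(v=68); in:-
Tick 10: [PARSE:-, VALIDATE:-, TRANSFORM:-, EMIT:-] out:P5(v=0); in:-
P1: arrives tick 1, valid=False (id=1, id%2=1), emit tick 5, final value 0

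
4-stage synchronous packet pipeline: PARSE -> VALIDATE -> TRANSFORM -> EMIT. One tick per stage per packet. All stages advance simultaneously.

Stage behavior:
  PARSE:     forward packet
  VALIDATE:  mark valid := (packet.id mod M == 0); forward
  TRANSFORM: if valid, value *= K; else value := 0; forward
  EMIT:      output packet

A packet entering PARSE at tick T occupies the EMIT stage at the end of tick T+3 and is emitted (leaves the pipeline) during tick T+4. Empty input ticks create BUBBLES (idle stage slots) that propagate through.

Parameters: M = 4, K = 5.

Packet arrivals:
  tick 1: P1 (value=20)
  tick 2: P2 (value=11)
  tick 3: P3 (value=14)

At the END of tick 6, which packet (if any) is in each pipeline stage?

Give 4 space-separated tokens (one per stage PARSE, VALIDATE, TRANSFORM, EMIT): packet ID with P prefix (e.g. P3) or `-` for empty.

Tick 1: [PARSE:P1(v=20,ok=F), VALIDATE:-, TRANSFORM:-, EMIT:-] out:-; in:P1
Tick 2: [PARSE:P2(v=11,ok=F), VALIDATE:P1(v=20,ok=F), TRANSFORM:-, EMIT:-] out:-; in:P2
Tick 3: [PARSE:P3(v=14,ok=F), VALIDATE:P2(v=11,ok=F), TRANSFORM:P1(v=0,ok=F), EMIT:-] out:-; in:P3
Tick 4: [PARSE:-, VALIDATE:P3(v=14,ok=F), TRANSFORM:P2(v=0,ok=F), EMIT:P1(v=0,ok=F)] out:-; in:-
Tick 5: [PARSE:-, VALIDATE:-, TRANSFORM:P3(v=0,ok=F), EMIT:P2(v=0,ok=F)] out:P1(v=0); in:-
Tick 6: [PARSE:-, VALIDATE:-, TRANSFORM:-, EMIT:P3(v=0,ok=F)] out:P2(v=0); in:-
At end of tick 6: ['-', '-', '-', 'P3']

Answer: - - - P3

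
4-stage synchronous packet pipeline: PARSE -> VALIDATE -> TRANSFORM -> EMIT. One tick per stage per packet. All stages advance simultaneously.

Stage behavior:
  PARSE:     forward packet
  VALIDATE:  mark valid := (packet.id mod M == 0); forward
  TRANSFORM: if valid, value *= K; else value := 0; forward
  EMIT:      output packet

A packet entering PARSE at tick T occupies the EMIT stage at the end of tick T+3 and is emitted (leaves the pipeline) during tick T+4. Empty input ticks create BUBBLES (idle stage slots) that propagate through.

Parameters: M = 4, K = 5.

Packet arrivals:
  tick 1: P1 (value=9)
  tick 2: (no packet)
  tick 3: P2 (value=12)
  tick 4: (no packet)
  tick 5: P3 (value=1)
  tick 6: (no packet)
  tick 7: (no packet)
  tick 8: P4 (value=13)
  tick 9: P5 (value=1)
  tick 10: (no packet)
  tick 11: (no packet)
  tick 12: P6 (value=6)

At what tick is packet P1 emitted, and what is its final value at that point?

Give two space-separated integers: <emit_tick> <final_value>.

Tick 1: [PARSE:P1(v=9,ok=F), VALIDATE:-, TRANSFORM:-, EMIT:-] out:-; in:P1
Tick 2: [PARSE:-, VALIDATE:P1(v=9,ok=F), TRANSFORM:-, EMIT:-] out:-; in:-
Tick 3: [PARSE:P2(v=12,ok=F), VALIDATE:-, TRANSFORM:P1(v=0,ok=F), EMIT:-] out:-; in:P2
Tick 4: [PARSE:-, VALIDATE:P2(v=12,ok=F), TRANSFORM:-, EMIT:P1(v=0,ok=F)] out:-; in:-
Tick 5: [PARSE:P3(v=1,ok=F), VALIDATE:-, TRANSFORM:P2(v=0,ok=F), EMIT:-] out:P1(v=0); in:P3
Tick 6: [PARSE:-, VALIDATE:P3(v=1,ok=F), TRANSFORM:-, EMIT:P2(v=0,ok=F)] out:-; in:-
Tick 7: [PARSE:-, VALIDATE:-, TRANSFORM:P3(v=0,ok=F), EMIT:-] out:P2(v=0); in:-
Tick 8: [PARSE:P4(v=13,ok=F), VALIDATE:-, TRANSFORM:-, EMIT:P3(v=0,ok=F)] out:-; in:P4
Tick 9: [PARSE:P5(v=1,ok=F), VALIDATE:P4(v=13,ok=T), TRANSFORM:-, EMIT:-] out:P3(v=0); in:P5
Tick 10: [PARSE:-, VALIDATE:P5(v=1,ok=F), TRANSFORM:P4(v=65,ok=T), EMIT:-] out:-; in:-
Tick 11: [PARSE:-, VALIDATE:-, TRANSFORM:P5(v=0,ok=F), EMIT:P4(v=65,ok=T)] out:-; in:-
Tick 12: [PARSE:P6(v=6,ok=F), VALIDATE:-, TRANSFORM:-, EMIT:P5(v=0,ok=F)] out:P4(v=65); in:P6
Tick 13: [PARSE:-, VALIDATE:P6(v=6,ok=F), TRANSFORM:-, EMIT:-] out:P5(v=0); in:-
Tick 14: [PARSE:-, VALIDATE:-, TRANSFORM:P6(v=0,ok=F), EMIT:-] out:-; in:-
Tick 15: [PARSE:-, VALIDATE:-, TRANSFORM:-, EMIT:P6(v=0,ok=F)] out:-; in:-
Tick 16: [PARSE:-, VALIDATE:-, TRANSFORM:-, EMIT:-] out:P6(v=0); in:-
P1: arrives tick 1, valid=False (id=1, id%4=1), emit tick 5, final value 0

Answer: 5 0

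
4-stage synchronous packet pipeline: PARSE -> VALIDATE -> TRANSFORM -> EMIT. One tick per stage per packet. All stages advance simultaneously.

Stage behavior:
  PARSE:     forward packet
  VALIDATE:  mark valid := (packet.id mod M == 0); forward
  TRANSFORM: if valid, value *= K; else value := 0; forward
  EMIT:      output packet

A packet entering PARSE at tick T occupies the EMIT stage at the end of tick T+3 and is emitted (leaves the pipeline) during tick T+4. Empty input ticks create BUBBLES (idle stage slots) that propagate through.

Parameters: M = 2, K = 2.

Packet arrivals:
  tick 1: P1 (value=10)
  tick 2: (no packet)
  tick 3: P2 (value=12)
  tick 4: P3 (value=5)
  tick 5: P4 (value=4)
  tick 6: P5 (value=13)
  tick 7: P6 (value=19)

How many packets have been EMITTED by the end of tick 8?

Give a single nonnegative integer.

Answer: 3

Derivation:
Tick 1: [PARSE:P1(v=10,ok=F), VALIDATE:-, TRANSFORM:-, EMIT:-] out:-; in:P1
Tick 2: [PARSE:-, VALIDATE:P1(v=10,ok=F), TRANSFORM:-, EMIT:-] out:-; in:-
Tick 3: [PARSE:P2(v=12,ok=F), VALIDATE:-, TRANSFORM:P1(v=0,ok=F), EMIT:-] out:-; in:P2
Tick 4: [PARSE:P3(v=5,ok=F), VALIDATE:P2(v=12,ok=T), TRANSFORM:-, EMIT:P1(v=0,ok=F)] out:-; in:P3
Tick 5: [PARSE:P4(v=4,ok=F), VALIDATE:P3(v=5,ok=F), TRANSFORM:P2(v=24,ok=T), EMIT:-] out:P1(v=0); in:P4
Tick 6: [PARSE:P5(v=13,ok=F), VALIDATE:P4(v=4,ok=T), TRANSFORM:P3(v=0,ok=F), EMIT:P2(v=24,ok=T)] out:-; in:P5
Tick 7: [PARSE:P6(v=19,ok=F), VALIDATE:P5(v=13,ok=F), TRANSFORM:P4(v=8,ok=T), EMIT:P3(v=0,ok=F)] out:P2(v=24); in:P6
Tick 8: [PARSE:-, VALIDATE:P6(v=19,ok=T), TRANSFORM:P5(v=0,ok=F), EMIT:P4(v=8,ok=T)] out:P3(v=0); in:-
Emitted by tick 8: ['P1', 'P2', 'P3']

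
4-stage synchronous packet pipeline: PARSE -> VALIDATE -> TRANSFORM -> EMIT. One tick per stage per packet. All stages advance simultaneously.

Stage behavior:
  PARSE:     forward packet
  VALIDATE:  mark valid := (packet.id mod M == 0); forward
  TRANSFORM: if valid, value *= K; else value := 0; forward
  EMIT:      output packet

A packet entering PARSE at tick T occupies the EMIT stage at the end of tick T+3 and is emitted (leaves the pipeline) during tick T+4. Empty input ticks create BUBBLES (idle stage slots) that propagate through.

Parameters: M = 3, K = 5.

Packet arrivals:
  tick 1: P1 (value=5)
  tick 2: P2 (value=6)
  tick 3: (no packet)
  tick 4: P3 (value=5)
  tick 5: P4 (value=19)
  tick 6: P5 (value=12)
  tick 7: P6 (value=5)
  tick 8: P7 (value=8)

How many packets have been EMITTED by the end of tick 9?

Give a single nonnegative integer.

Tick 1: [PARSE:P1(v=5,ok=F), VALIDATE:-, TRANSFORM:-, EMIT:-] out:-; in:P1
Tick 2: [PARSE:P2(v=6,ok=F), VALIDATE:P1(v=5,ok=F), TRANSFORM:-, EMIT:-] out:-; in:P2
Tick 3: [PARSE:-, VALIDATE:P2(v=6,ok=F), TRANSFORM:P1(v=0,ok=F), EMIT:-] out:-; in:-
Tick 4: [PARSE:P3(v=5,ok=F), VALIDATE:-, TRANSFORM:P2(v=0,ok=F), EMIT:P1(v=0,ok=F)] out:-; in:P3
Tick 5: [PARSE:P4(v=19,ok=F), VALIDATE:P3(v=5,ok=T), TRANSFORM:-, EMIT:P2(v=0,ok=F)] out:P1(v=0); in:P4
Tick 6: [PARSE:P5(v=12,ok=F), VALIDATE:P4(v=19,ok=F), TRANSFORM:P3(v=25,ok=T), EMIT:-] out:P2(v=0); in:P5
Tick 7: [PARSE:P6(v=5,ok=F), VALIDATE:P5(v=12,ok=F), TRANSFORM:P4(v=0,ok=F), EMIT:P3(v=25,ok=T)] out:-; in:P6
Tick 8: [PARSE:P7(v=8,ok=F), VALIDATE:P6(v=5,ok=T), TRANSFORM:P5(v=0,ok=F), EMIT:P4(v=0,ok=F)] out:P3(v=25); in:P7
Tick 9: [PARSE:-, VALIDATE:P7(v=8,ok=F), TRANSFORM:P6(v=25,ok=T), EMIT:P5(v=0,ok=F)] out:P4(v=0); in:-
Emitted by tick 9: ['P1', 'P2', 'P3', 'P4']

Answer: 4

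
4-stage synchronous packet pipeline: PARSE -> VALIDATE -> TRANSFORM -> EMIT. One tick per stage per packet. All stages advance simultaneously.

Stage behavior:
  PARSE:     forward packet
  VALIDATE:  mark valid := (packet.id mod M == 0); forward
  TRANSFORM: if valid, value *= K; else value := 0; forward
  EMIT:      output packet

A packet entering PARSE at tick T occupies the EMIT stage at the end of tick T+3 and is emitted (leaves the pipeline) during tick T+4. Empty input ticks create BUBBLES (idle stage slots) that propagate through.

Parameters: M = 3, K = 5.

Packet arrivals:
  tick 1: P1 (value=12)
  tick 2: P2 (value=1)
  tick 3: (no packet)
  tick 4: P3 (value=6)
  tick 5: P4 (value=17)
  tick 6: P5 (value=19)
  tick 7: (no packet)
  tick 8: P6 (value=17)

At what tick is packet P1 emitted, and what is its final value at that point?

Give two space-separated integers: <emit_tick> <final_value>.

Tick 1: [PARSE:P1(v=12,ok=F), VALIDATE:-, TRANSFORM:-, EMIT:-] out:-; in:P1
Tick 2: [PARSE:P2(v=1,ok=F), VALIDATE:P1(v=12,ok=F), TRANSFORM:-, EMIT:-] out:-; in:P2
Tick 3: [PARSE:-, VALIDATE:P2(v=1,ok=F), TRANSFORM:P1(v=0,ok=F), EMIT:-] out:-; in:-
Tick 4: [PARSE:P3(v=6,ok=F), VALIDATE:-, TRANSFORM:P2(v=0,ok=F), EMIT:P1(v=0,ok=F)] out:-; in:P3
Tick 5: [PARSE:P4(v=17,ok=F), VALIDATE:P3(v=6,ok=T), TRANSFORM:-, EMIT:P2(v=0,ok=F)] out:P1(v=0); in:P4
Tick 6: [PARSE:P5(v=19,ok=F), VALIDATE:P4(v=17,ok=F), TRANSFORM:P3(v=30,ok=T), EMIT:-] out:P2(v=0); in:P5
Tick 7: [PARSE:-, VALIDATE:P5(v=19,ok=F), TRANSFORM:P4(v=0,ok=F), EMIT:P3(v=30,ok=T)] out:-; in:-
Tick 8: [PARSE:P6(v=17,ok=F), VALIDATE:-, TRANSFORM:P5(v=0,ok=F), EMIT:P4(v=0,ok=F)] out:P3(v=30); in:P6
Tick 9: [PARSE:-, VALIDATE:P6(v=17,ok=T), TRANSFORM:-, EMIT:P5(v=0,ok=F)] out:P4(v=0); in:-
Tick 10: [PARSE:-, VALIDATE:-, TRANSFORM:P6(v=85,ok=T), EMIT:-] out:P5(v=0); in:-
Tick 11: [PARSE:-, VALIDATE:-, TRANSFORM:-, EMIT:P6(v=85,ok=T)] out:-; in:-
Tick 12: [PARSE:-, VALIDATE:-, TRANSFORM:-, EMIT:-] out:P6(v=85); in:-
P1: arrives tick 1, valid=False (id=1, id%3=1), emit tick 5, final value 0

Answer: 5 0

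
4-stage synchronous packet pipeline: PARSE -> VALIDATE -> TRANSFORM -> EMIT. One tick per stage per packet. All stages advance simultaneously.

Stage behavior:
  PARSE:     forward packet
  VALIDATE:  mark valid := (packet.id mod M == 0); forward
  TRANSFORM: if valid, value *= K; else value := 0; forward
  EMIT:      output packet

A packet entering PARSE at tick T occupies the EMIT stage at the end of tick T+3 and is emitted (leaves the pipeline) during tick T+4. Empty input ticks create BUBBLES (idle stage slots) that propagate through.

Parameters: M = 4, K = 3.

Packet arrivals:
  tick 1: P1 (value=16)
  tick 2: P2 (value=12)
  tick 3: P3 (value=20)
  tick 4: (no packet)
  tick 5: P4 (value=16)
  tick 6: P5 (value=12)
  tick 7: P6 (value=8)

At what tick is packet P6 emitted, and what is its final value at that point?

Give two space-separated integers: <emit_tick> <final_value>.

Answer: 11 0

Derivation:
Tick 1: [PARSE:P1(v=16,ok=F), VALIDATE:-, TRANSFORM:-, EMIT:-] out:-; in:P1
Tick 2: [PARSE:P2(v=12,ok=F), VALIDATE:P1(v=16,ok=F), TRANSFORM:-, EMIT:-] out:-; in:P2
Tick 3: [PARSE:P3(v=20,ok=F), VALIDATE:P2(v=12,ok=F), TRANSFORM:P1(v=0,ok=F), EMIT:-] out:-; in:P3
Tick 4: [PARSE:-, VALIDATE:P3(v=20,ok=F), TRANSFORM:P2(v=0,ok=F), EMIT:P1(v=0,ok=F)] out:-; in:-
Tick 5: [PARSE:P4(v=16,ok=F), VALIDATE:-, TRANSFORM:P3(v=0,ok=F), EMIT:P2(v=0,ok=F)] out:P1(v=0); in:P4
Tick 6: [PARSE:P5(v=12,ok=F), VALIDATE:P4(v=16,ok=T), TRANSFORM:-, EMIT:P3(v=0,ok=F)] out:P2(v=0); in:P5
Tick 7: [PARSE:P6(v=8,ok=F), VALIDATE:P5(v=12,ok=F), TRANSFORM:P4(v=48,ok=T), EMIT:-] out:P3(v=0); in:P6
Tick 8: [PARSE:-, VALIDATE:P6(v=8,ok=F), TRANSFORM:P5(v=0,ok=F), EMIT:P4(v=48,ok=T)] out:-; in:-
Tick 9: [PARSE:-, VALIDATE:-, TRANSFORM:P6(v=0,ok=F), EMIT:P5(v=0,ok=F)] out:P4(v=48); in:-
Tick 10: [PARSE:-, VALIDATE:-, TRANSFORM:-, EMIT:P6(v=0,ok=F)] out:P5(v=0); in:-
Tick 11: [PARSE:-, VALIDATE:-, TRANSFORM:-, EMIT:-] out:P6(v=0); in:-
P6: arrives tick 7, valid=False (id=6, id%4=2), emit tick 11, final value 0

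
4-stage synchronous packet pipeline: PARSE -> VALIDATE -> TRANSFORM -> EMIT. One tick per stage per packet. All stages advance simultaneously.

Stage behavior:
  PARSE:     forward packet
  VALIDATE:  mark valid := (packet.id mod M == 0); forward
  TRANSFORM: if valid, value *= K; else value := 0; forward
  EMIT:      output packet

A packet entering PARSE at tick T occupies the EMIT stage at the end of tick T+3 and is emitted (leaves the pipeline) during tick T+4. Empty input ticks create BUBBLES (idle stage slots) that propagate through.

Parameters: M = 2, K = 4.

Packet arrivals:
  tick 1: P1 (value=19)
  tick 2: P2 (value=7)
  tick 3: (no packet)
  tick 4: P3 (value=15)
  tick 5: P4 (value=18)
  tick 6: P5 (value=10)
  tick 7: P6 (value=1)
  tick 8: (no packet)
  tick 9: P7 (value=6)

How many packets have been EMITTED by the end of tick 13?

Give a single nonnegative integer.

Tick 1: [PARSE:P1(v=19,ok=F), VALIDATE:-, TRANSFORM:-, EMIT:-] out:-; in:P1
Tick 2: [PARSE:P2(v=7,ok=F), VALIDATE:P1(v=19,ok=F), TRANSFORM:-, EMIT:-] out:-; in:P2
Tick 3: [PARSE:-, VALIDATE:P2(v=7,ok=T), TRANSFORM:P1(v=0,ok=F), EMIT:-] out:-; in:-
Tick 4: [PARSE:P3(v=15,ok=F), VALIDATE:-, TRANSFORM:P2(v=28,ok=T), EMIT:P1(v=0,ok=F)] out:-; in:P3
Tick 5: [PARSE:P4(v=18,ok=F), VALIDATE:P3(v=15,ok=F), TRANSFORM:-, EMIT:P2(v=28,ok=T)] out:P1(v=0); in:P4
Tick 6: [PARSE:P5(v=10,ok=F), VALIDATE:P4(v=18,ok=T), TRANSFORM:P3(v=0,ok=F), EMIT:-] out:P2(v=28); in:P5
Tick 7: [PARSE:P6(v=1,ok=F), VALIDATE:P5(v=10,ok=F), TRANSFORM:P4(v=72,ok=T), EMIT:P3(v=0,ok=F)] out:-; in:P6
Tick 8: [PARSE:-, VALIDATE:P6(v=1,ok=T), TRANSFORM:P5(v=0,ok=F), EMIT:P4(v=72,ok=T)] out:P3(v=0); in:-
Tick 9: [PARSE:P7(v=6,ok=F), VALIDATE:-, TRANSFORM:P6(v=4,ok=T), EMIT:P5(v=0,ok=F)] out:P4(v=72); in:P7
Tick 10: [PARSE:-, VALIDATE:P7(v=6,ok=F), TRANSFORM:-, EMIT:P6(v=4,ok=T)] out:P5(v=0); in:-
Tick 11: [PARSE:-, VALIDATE:-, TRANSFORM:P7(v=0,ok=F), EMIT:-] out:P6(v=4); in:-
Tick 12: [PARSE:-, VALIDATE:-, TRANSFORM:-, EMIT:P7(v=0,ok=F)] out:-; in:-
Tick 13: [PARSE:-, VALIDATE:-, TRANSFORM:-, EMIT:-] out:P7(v=0); in:-
Emitted by tick 13: ['P1', 'P2', 'P3', 'P4', 'P5', 'P6', 'P7']

Answer: 7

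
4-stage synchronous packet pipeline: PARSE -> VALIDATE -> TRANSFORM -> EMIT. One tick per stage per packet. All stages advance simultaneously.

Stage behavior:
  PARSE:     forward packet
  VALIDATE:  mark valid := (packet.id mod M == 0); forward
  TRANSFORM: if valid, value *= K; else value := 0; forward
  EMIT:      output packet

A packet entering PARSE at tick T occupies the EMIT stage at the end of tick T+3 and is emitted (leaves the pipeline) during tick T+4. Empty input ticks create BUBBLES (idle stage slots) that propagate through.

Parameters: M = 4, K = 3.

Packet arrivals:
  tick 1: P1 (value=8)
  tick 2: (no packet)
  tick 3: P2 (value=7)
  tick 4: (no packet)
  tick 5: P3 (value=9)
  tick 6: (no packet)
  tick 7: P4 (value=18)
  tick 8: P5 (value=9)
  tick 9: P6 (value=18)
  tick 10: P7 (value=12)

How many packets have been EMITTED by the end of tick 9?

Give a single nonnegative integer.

Tick 1: [PARSE:P1(v=8,ok=F), VALIDATE:-, TRANSFORM:-, EMIT:-] out:-; in:P1
Tick 2: [PARSE:-, VALIDATE:P1(v=8,ok=F), TRANSFORM:-, EMIT:-] out:-; in:-
Tick 3: [PARSE:P2(v=7,ok=F), VALIDATE:-, TRANSFORM:P1(v=0,ok=F), EMIT:-] out:-; in:P2
Tick 4: [PARSE:-, VALIDATE:P2(v=7,ok=F), TRANSFORM:-, EMIT:P1(v=0,ok=F)] out:-; in:-
Tick 5: [PARSE:P3(v=9,ok=F), VALIDATE:-, TRANSFORM:P2(v=0,ok=F), EMIT:-] out:P1(v=0); in:P3
Tick 6: [PARSE:-, VALIDATE:P3(v=9,ok=F), TRANSFORM:-, EMIT:P2(v=0,ok=F)] out:-; in:-
Tick 7: [PARSE:P4(v=18,ok=F), VALIDATE:-, TRANSFORM:P3(v=0,ok=F), EMIT:-] out:P2(v=0); in:P4
Tick 8: [PARSE:P5(v=9,ok=F), VALIDATE:P4(v=18,ok=T), TRANSFORM:-, EMIT:P3(v=0,ok=F)] out:-; in:P5
Tick 9: [PARSE:P6(v=18,ok=F), VALIDATE:P5(v=9,ok=F), TRANSFORM:P4(v=54,ok=T), EMIT:-] out:P3(v=0); in:P6
Emitted by tick 9: ['P1', 'P2', 'P3']

Answer: 3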